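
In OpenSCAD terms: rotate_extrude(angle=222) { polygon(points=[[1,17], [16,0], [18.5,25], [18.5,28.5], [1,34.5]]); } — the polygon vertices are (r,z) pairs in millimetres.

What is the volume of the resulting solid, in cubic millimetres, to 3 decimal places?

Profile (r,z), 5 vertices: (1,17) (16,0) (18.5,25) (18.5,28.5) (1,34.5)
edge 0: (1,17)→(16,0)  cross = 1·0 − 16·17 = -272.0000; (r_i+r_j)·cross = 17·-272.0000 = -4624.0000
edge 1: (16,0)→(18.5,25)  cross = 16·25 − 18.5·0 = 400.0000; (r_i+r_j)·cross = 34.5·400.0000 = 13800.0000
edge 2: (18.5,25)→(18.5,28.5)  cross = 18.5·28.5 − 18.5·25 = 64.7500; (r_i+r_j)·cross = 37·64.7500 = 2395.7500
edge 3: (18.5,28.5)→(1,34.5)  cross = 18.5·34.5 − 1·28.5 = 609.7500; (r_i+r_j)·cross = 19.5·609.7500 = 11890.1250
edge 4: (1,34.5)→(1,17)  cross = 1·17 − 1·34.5 = -17.5000; (r_i+r_j)·cross = 2·-17.5000 = -35.0000
Σcross = 785.0000 → A = |Σcross|/2 = 392.5000 mm²
Σ(r_i+r_j)·cross = 23426.8750 → first moment M = |Σ|/6 = 3904.4792
R_c = M/A = 3904.4792/392.5000 = 9.9477 mm
θ = 222° = 3.874631 rad
V = θ·R_c·A = 3.874631·9.9477·392.5000 = 15128.416 mm³

Volume = 15128.416 mm³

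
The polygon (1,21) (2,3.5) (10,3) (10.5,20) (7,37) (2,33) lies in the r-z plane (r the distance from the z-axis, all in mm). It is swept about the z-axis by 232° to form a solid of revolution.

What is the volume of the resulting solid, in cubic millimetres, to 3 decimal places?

Profile (r,z), 6 vertices: (1,21) (2,3.5) (10,3) (10.5,20) (7,37) (2,33)
edge 0: (1,21)→(2,3.5)  cross = 1·3.5 − 2·21 = -38.5000; (r_i+r_j)·cross = 3·-38.5000 = -115.5000
edge 1: (2,3.5)→(10,3)  cross = 2·3 − 10·3.5 = -29.0000; (r_i+r_j)·cross = 12·-29.0000 = -348.0000
edge 2: (10,3)→(10.5,20)  cross = 10·20 − 10.5·3 = 168.5000; (r_i+r_j)·cross = 20.5·168.5000 = 3454.2500
edge 3: (10.5,20)→(7,37)  cross = 10.5·37 − 7·20 = 248.5000; (r_i+r_j)·cross = 17.5·248.5000 = 4348.7500
edge 4: (7,37)→(2,33)  cross = 7·33 − 2·37 = 157.0000; (r_i+r_j)·cross = 9·157.0000 = 1413.0000
edge 5: (2,33)→(1,21)  cross = 2·21 − 1·33 = 9.0000; (r_i+r_j)·cross = 3·9.0000 = 27.0000
Σcross = 515.5000 → A = |Σcross|/2 = 257.7500 mm²
Σ(r_i+r_j)·cross = 8779.5000 → first moment M = |Σ|/6 = 1463.2500
R_c = M/A = 1463.2500/257.7500 = 5.6770 mm
θ = 232° = 4.049164 rad
V = θ·R_c·A = 4.049164·5.6770·257.7500 = 5924.939 mm³

Volume = 5924.939 mm³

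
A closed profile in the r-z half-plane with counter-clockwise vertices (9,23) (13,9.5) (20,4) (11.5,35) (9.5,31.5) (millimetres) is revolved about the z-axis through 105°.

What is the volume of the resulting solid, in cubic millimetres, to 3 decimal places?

Volume = 3290.197 mm³

Profile (r,z), 5 vertices: (9,23) (13,9.5) (20,4) (11.5,35) (9.5,31.5)
edge 0: (9,23)→(13,9.5)  cross = 9·9.5 − 13·23 = -213.5000; (r_i+r_j)·cross = 22·-213.5000 = -4697.0000
edge 1: (13,9.5)→(20,4)  cross = 13·4 − 20·9.5 = -138.0000; (r_i+r_j)·cross = 33·-138.0000 = -4554.0000
edge 2: (20,4)→(11.5,35)  cross = 20·35 − 11.5·4 = 654.0000; (r_i+r_j)·cross = 31.5·654.0000 = 20601.0000
edge 3: (11.5,35)→(9.5,31.5)  cross = 11.5·31.5 − 9.5·35 = 29.7500; (r_i+r_j)·cross = 21·29.7500 = 624.7500
edge 4: (9.5,31.5)→(9,23)  cross = 9.5·23 − 9·31.5 = -65.0000; (r_i+r_j)·cross = 18.5·-65.0000 = -1202.5000
Σcross = 267.2500 → A = |Σcross|/2 = 133.6250 mm²
Σ(r_i+r_j)·cross = 10772.2500 → first moment M = |Σ|/6 = 1795.3750
R_c = M/A = 1795.3750/133.6250 = 13.4359 mm
θ = 105° = 1.832596 rad
V = θ·R_c·A = 1.832596·13.4359·133.6250 = 3290.197 mm³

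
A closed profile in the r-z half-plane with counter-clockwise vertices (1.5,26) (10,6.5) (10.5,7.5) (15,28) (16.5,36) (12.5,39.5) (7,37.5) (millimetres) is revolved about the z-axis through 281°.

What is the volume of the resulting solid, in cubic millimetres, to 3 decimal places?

Profile (r,z), 7 vertices: (1.5,26) (10,6.5) (10.5,7.5) (15,28) (16.5,36) (12.5,39.5) (7,37.5)
edge 0: (1.5,26)→(10,6.5)  cross = 1.5·6.5 − 10·26 = -250.2500; (r_i+r_j)·cross = 11.5·-250.2500 = -2877.8750
edge 1: (10,6.5)→(10.5,7.5)  cross = 10·7.5 − 10.5·6.5 = 6.7500; (r_i+r_j)·cross = 20.5·6.7500 = 138.3750
edge 2: (10.5,7.5)→(15,28)  cross = 10.5·28 − 15·7.5 = 181.5000; (r_i+r_j)·cross = 25.5·181.5000 = 4628.2500
edge 3: (15,28)→(16.5,36)  cross = 15·36 − 16.5·28 = 78.0000; (r_i+r_j)·cross = 31.5·78.0000 = 2457.0000
edge 4: (16.5,36)→(12.5,39.5)  cross = 16.5·39.5 − 12.5·36 = 201.7500; (r_i+r_j)·cross = 29·201.7500 = 5850.7500
edge 5: (12.5,39.5)→(7,37.5)  cross = 12.5·37.5 − 7·39.5 = 192.2500; (r_i+r_j)·cross = 19.5·192.2500 = 3748.8750
edge 6: (7,37.5)→(1.5,26)  cross = 7·26 − 1.5·37.5 = 125.7500; (r_i+r_j)·cross = 8.5·125.7500 = 1068.8750
Σcross = 535.7500 → A = |Σcross|/2 = 267.8750 mm²
Σ(r_i+r_j)·cross = 15014.2500 → first moment M = |Σ|/6 = 2502.3750
R_c = M/A = 2502.3750/267.8750 = 9.3416 mm
θ = 281° = 4.904375 rad
V = θ·R_c·A = 4.904375·9.3416·267.8750 = 12272.586 mm³

Volume = 12272.586 mm³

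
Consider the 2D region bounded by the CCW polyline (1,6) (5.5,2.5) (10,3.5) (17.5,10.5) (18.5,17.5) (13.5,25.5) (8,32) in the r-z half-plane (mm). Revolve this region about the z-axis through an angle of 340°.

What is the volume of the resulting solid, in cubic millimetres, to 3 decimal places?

Profile (r,z), 7 vertices: (1,6) (5.5,2.5) (10,3.5) (17.5,10.5) (18.5,17.5) (13.5,25.5) (8,32)
edge 0: (1,6)→(5.5,2.5)  cross = 1·2.5 − 5.5·6 = -30.5000; (r_i+r_j)·cross = 6.5·-30.5000 = -198.2500
edge 1: (5.5,2.5)→(10,3.5)  cross = 5.5·3.5 − 10·2.5 = -5.7500; (r_i+r_j)·cross = 15.5·-5.7500 = -89.1250
edge 2: (10,3.5)→(17.5,10.5)  cross = 10·10.5 − 17.5·3.5 = 43.7500; (r_i+r_j)·cross = 27.5·43.7500 = 1203.1250
edge 3: (17.5,10.5)→(18.5,17.5)  cross = 17.5·17.5 − 18.5·10.5 = 112.0000; (r_i+r_j)·cross = 36·112.0000 = 4032.0000
edge 4: (18.5,17.5)→(13.5,25.5)  cross = 18.5·25.5 − 13.5·17.5 = 235.5000; (r_i+r_j)·cross = 32·235.5000 = 7536.0000
edge 5: (13.5,25.5)→(8,32)  cross = 13.5·32 − 8·25.5 = 228.0000; (r_i+r_j)·cross = 21.5·228.0000 = 4902.0000
edge 6: (8,32)→(1,6)  cross = 8·6 − 1·32 = 16.0000; (r_i+r_j)·cross = 9·16.0000 = 144.0000
Σcross = 599.0000 → A = |Σcross|/2 = 299.5000 mm²
Σ(r_i+r_j)·cross = 17529.7500 → first moment M = |Σ|/6 = 2921.6250
R_c = M/A = 2921.6250/299.5000 = 9.7550 mm
θ = 340° = 5.934119 rad
V = θ·R_c·A = 5.934119·9.7550·299.5000 = 17337.272 mm³

Volume = 17337.272 mm³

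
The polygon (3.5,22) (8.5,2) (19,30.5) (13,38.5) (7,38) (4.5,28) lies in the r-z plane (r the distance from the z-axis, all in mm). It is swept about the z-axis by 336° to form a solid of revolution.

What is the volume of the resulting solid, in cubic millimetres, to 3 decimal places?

Volume = 18990.456 mm³

Profile (r,z), 6 vertices: (3.5,22) (8.5,2) (19,30.5) (13,38.5) (7,38) (4.5,28)
edge 0: (3.5,22)→(8.5,2)  cross = 3.5·2 − 8.5·22 = -180.0000; (r_i+r_j)·cross = 12·-180.0000 = -2160.0000
edge 1: (8.5,2)→(19,30.5)  cross = 8.5·30.5 − 19·2 = 221.2500; (r_i+r_j)·cross = 27.5·221.2500 = 6084.3750
edge 2: (19,30.5)→(13,38.5)  cross = 19·38.5 − 13·30.5 = 335.0000; (r_i+r_j)·cross = 32·335.0000 = 10720.0000
edge 3: (13,38.5)→(7,38)  cross = 13·38 − 7·38.5 = 224.5000; (r_i+r_j)·cross = 20·224.5000 = 4490.0000
edge 4: (7,38)→(4.5,28)  cross = 7·28 − 4.5·38 = 25.0000; (r_i+r_j)·cross = 11.5·25.0000 = 287.5000
edge 5: (4.5,28)→(3.5,22)  cross = 4.5·22 − 3.5·28 = 1.0000; (r_i+r_j)·cross = 8·1.0000 = 8.0000
Σcross = 626.7500 → A = |Σcross|/2 = 313.3750 mm²
Σ(r_i+r_j)·cross = 19429.8750 → first moment M = |Σ|/6 = 3238.3125
R_c = M/A = 3238.3125/313.3750 = 10.3337 mm
θ = 336° = 5.864306 rad
V = θ·R_c·A = 5.864306·10.3337·313.3750 = 18990.456 mm³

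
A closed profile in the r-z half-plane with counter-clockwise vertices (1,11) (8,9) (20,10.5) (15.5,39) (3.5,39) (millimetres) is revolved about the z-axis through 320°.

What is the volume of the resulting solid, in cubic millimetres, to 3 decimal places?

Profile (r,z), 5 vertices: (1,11) (8,9) (20,10.5) (15.5,39) (3.5,39)
edge 0: (1,11)→(8,9)  cross = 1·9 − 8·11 = -79.0000; (r_i+r_j)·cross = 9·-79.0000 = -711.0000
edge 1: (8,9)→(20,10.5)  cross = 8·10.5 − 20·9 = -96.0000; (r_i+r_j)·cross = 28·-96.0000 = -2688.0000
edge 2: (20,10.5)→(15.5,39)  cross = 20·39 − 15.5·10.5 = 617.2500; (r_i+r_j)·cross = 35.5·617.2500 = 21912.3750
edge 3: (15.5,39)→(3.5,39)  cross = 15.5·39 − 3.5·39 = 468.0000; (r_i+r_j)·cross = 19·468.0000 = 8892.0000
edge 4: (3.5,39)→(1,11)  cross = 3.5·11 − 1·39 = -0.5000; (r_i+r_j)·cross = 4.5·-0.5000 = -2.2500
Σcross = 909.7500 → A = |Σcross|/2 = 454.8750 mm²
Σ(r_i+r_j)·cross = 27403.1250 → first moment M = |Σ|/6 = 4567.1875
R_c = M/A = 4567.1875/454.8750 = 10.0405 mm
θ = 320° = 5.585054 rad
V = θ·R_c·A = 5.585054·10.0405·454.8750 = 25507.987 mm³

Volume = 25507.987 mm³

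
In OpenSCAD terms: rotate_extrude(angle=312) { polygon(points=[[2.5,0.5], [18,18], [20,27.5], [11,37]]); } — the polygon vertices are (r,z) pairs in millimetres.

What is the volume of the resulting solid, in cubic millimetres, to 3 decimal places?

Volume = 16568.620 mm³

Profile (r,z), 4 vertices: (2.5,0.5) (18,18) (20,27.5) (11,37)
edge 0: (2.5,0.5)→(18,18)  cross = 2.5·18 − 18·0.5 = 36.0000; (r_i+r_j)·cross = 20.5·36.0000 = 738.0000
edge 1: (18,18)→(20,27.5)  cross = 18·27.5 − 20·18 = 135.0000; (r_i+r_j)·cross = 38·135.0000 = 5130.0000
edge 2: (20,27.5)→(11,37)  cross = 20·37 − 11·27.5 = 437.5000; (r_i+r_j)·cross = 31·437.5000 = 13562.5000
edge 3: (11,37)→(2.5,0.5)  cross = 11·0.5 − 2.5·37 = -87.0000; (r_i+r_j)·cross = 13.5·-87.0000 = -1174.5000
Σcross = 521.5000 → A = |Σcross|/2 = 260.7500 mm²
Σ(r_i+r_j)·cross = 18256.0000 → first moment M = |Σ|/6 = 3042.6667
R_c = M/A = 3042.6667/260.7500 = 11.6689 mm
θ = 312° = 5.445427 rad
V = θ·R_c·A = 5.445427·11.6689·260.7500 = 16568.620 mm³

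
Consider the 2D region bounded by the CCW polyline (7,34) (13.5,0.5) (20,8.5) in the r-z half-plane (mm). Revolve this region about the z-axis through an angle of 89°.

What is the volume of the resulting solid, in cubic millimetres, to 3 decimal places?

Profile (r,z), 3 vertices: (7,34) (13.5,0.5) (20,8.5)
edge 0: (7,34)→(13.5,0.5)  cross = 7·0.5 − 13.5·34 = -455.5000; (r_i+r_j)·cross = 20.5·-455.5000 = -9337.7500
edge 1: (13.5,0.5)→(20,8.5)  cross = 13.5·8.5 − 20·0.5 = 104.7500; (r_i+r_j)·cross = 33.5·104.7500 = 3509.1250
edge 2: (20,8.5)→(7,34)  cross = 20·34 − 7·8.5 = 620.5000; (r_i+r_j)·cross = 27·620.5000 = 16753.5000
Σcross = 269.7500 → A = |Σcross|/2 = 134.8750 mm²
Σ(r_i+r_j)·cross = 10924.8750 → first moment M = |Σ|/6 = 1820.8125
R_c = M/A = 1820.8125/134.8750 = 13.5000 mm
θ = 89° = 1.553343 rad
V = θ·R_c·A = 1.553343·13.5000·134.8750 = 2828.346 mm³

Volume = 2828.346 mm³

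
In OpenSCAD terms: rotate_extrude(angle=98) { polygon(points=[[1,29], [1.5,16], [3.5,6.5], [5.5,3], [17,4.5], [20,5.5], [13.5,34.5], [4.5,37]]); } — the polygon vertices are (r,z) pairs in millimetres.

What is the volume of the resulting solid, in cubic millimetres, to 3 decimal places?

Profile (r,z), 8 vertices: (1,29) (1.5,16) (3.5,6.5) (5.5,3) (17,4.5) (20,5.5) (13.5,34.5) (4.5,37)
edge 0: (1,29)→(1.5,16)  cross = 1·16 − 1.5·29 = -27.5000; (r_i+r_j)·cross = 2.5·-27.5000 = -68.7500
edge 1: (1.5,16)→(3.5,6.5)  cross = 1.5·6.5 − 3.5·16 = -46.2500; (r_i+r_j)·cross = 5·-46.2500 = -231.2500
edge 2: (3.5,6.5)→(5.5,3)  cross = 3.5·3 − 5.5·6.5 = -25.2500; (r_i+r_j)·cross = 9·-25.2500 = -227.2500
edge 3: (5.5,3)→(17,4.5)  cross = 5.5·4.5 − 17·3 = -26.2500; (r_i+r_j)·cross = 22.5·-26.2500 = -590.6250
edge 4: (17,4.5)→(20,5.5)  cross = 17·5.5 − 20·4.5 = 3.5000; (r_i+r_j)·cross = 37·3.5000 = 129.5000
edge 5: (20,5.5)→(13.5,34.5)  cross = 20·34.5 − 13.5·5.5 = 615.7500; (r_i+r_j)·cross = 33.5·615.7500 = 20627.6250
edge 6: (13.5,34.5)→(4.5,37)  cross = 13.5·37 − 4.5·34.5 = 344.2500; (r_i+r_j)·cross = 18·344.2500 = 6196.5000
edge 7: (4.5,37)→(1,29)  cross = 4.5·29 − 1·37 = 93.5000; (r_i+r_j)·cross = 5.5·93.5000 = 514.2500
Σcross = 931.7500 → A = |Σcross|/2 = 465.8750 mm²
Σ(r_i+r_j)·cross = 26350.0000 → first moment M = |Σ|/6 = 4391.6667
R_c = M/A = 4391.6667/465.8750 = 9.4267 mm
θ = 98° = 1.710423 rad
V = θ·R_c·A = 1.710423·9.4267·465.8750 = 7511.606 mm³

Volume = 7511.606 mm³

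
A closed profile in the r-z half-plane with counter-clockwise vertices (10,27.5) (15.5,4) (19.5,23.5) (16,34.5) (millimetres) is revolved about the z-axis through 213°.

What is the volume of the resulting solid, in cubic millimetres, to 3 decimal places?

Profile (r,z), 4 vertices: (10,27.5) (15.5,4) (19.5,23.5) (16,34.5)
edge 0: (10,27.5)→(15.5,4)  cross = 10·4 − 15.5·27.5 = -386.2500; (r_i+r_j)·cross = 25.5·-386.2500 = -9849.3750
edge 1: (15.5,4)→(19.5,23.5)  cross = 15.5·23.5 − 19.5·4 = 286.2500; (r_i+r_j)·cross = 35·286.2500 = 10018.7500
edge 2: (19.5,23.5)→(16,34.5)  cross = 19.5·34.5 − 16·23.5 = 296.7500; (r_i+r_j)·cross = 35.5·296.7500 = 10534.6250
edge 3: (16,34.5)→(10,27.5)  cross = 16·27.5 − 10·34.5 = 95.0000; (r_i+r_j)·cross = 26·95.0000 = 2470.0000
Σcross = 291.7500 → A = |Σcross|/2 = 145.8750 mm²
Σ(r_i+r_j)·cross = 13174.0000 → first moment M = |Σ|/6 = 2195.6667
R_c = M/A = 2195.6667/145.8750 = 15.0517 mm
θ = 213° = 3.717551 rad
V = θ·R_c·A = 3.717551·15.0517·145.8750 = 8162.503 mm³

Volume = 8162.503 mm³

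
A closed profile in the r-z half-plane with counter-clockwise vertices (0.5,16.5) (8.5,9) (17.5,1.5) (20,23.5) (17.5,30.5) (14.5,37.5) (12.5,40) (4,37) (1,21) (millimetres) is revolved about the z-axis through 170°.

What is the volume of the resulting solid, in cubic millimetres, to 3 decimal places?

Volume = 15751.007 mm³

Profile (r,z), 9 vertices: (0.5,16.5) (8.5,9) (17.5,1.5) (20,23.5) (17.5,30.5) (14.5,37.5) (12.5,40) (4,37) (1,21)
edge 0: (0.5,16.5)→(8.5,9)  cross = 0.5·9 − 8.5·16.5 = -135.7500; (r_i+r_j)·cross = 9·-135.7500 = -1221.7500
edge 1: (8.5,9)→(17.5,1.5)  cross = 8.5·1.5 − 17.5·9 = -144.7500; (r_i+r_j)·cross = 26·-144.7500 = -3763.5000
edge 2: (17.5,1.5)→(20,23.5)  cross = 17.5·23.5 − 20·1.5 = 381.2500; (r_i+r_j)·cross = 37.5·381.2500 = 14296.8750
edge 3: (20,23.5)→(17.5,30.5)  cross = 20·30.5 − 17.5·23.5 = 198.7500; (r_i+r_j)·cross = 37.5·198.7500 = 7453.1250
edge 4: (17.5,30.5)→(14.5,37.5)  cross = 17.5·37.5 − 14.5·30.5 = 214.0000; (r_i+r_j)·cross = 32·214.0000 = 6848.0000
edge 5: (14.5,37.5)→(12.5,40)  cross = 14.5·40 − 12.5·37.5 = 111.2500; (r_i+r_j)·cross = 27·111.2500 = 3003.7500
edge 6: (12.5,40)→(4,37)  cross = 12.5·37 − 4·40 = 302.5000; (r_i+r_j)·cross = 16.5·302.5000 = 4991.2500
edge 7: (4,37)→(1,21)  cross = 4·21 − 1·37 = 47.0000; (r_i+r_j)·cross = 5·47.0000 = 235.0000
edge 8: (1,21)→(0.5,16.5)  cross = 1·16.5 − 0.5·21 = 6.0000; (r_i+r_j)·cross = 1.5·6.0000 = 9.0000
Σcross = 980.2500 → A = |Σcross|/2 = 490.1250 mm²
Σ(r_i+r_j)·cross = 31851.7500 → first moment M = |Σ|/6 = 5308.6250
R_c = M/A = 5308.6250/490.1250 = 10.8312 mm
θ = 170° = 2.967060 rad
V = θ·R_c·A = 2.967060·10.8312·490.1250 = 15751.007 mm³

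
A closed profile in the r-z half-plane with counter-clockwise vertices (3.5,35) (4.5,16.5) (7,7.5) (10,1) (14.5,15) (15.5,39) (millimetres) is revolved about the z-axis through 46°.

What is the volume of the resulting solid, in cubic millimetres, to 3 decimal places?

Volume = 2425.899 mm³

Profile (r,z), 6 vertices: (3.5,35) (4.5,16.5) (7,7.5) (10,1) (14.5,15) (15.5,39)
edge 0: (3.5,35)→(4.5,16.5)  cross = 3.5·16.5 − 4.5·35 = -99.7500; (r_i+r_j)·cross = 8·-99.7500 = -798.0000
edge 1: (4.5,16.5)→(7,7.5)  cross = 4.5·7.5 − 7·16.5 = -81.7500; (r_i+r_j)·cross = 11.5·-81.7500 = -940.1250
edge 2: (7,7.5)→(10,1)  cross = 7·1 − 10·7.5 = -68.0000; (r_i+r_j)·cross = 17·-68.0000 = -1156.0000
edge 3: (10,1)→(14.5,15)  cross = 10·15 − 14.5·1 = 135.5000; (r_i+r_j)·cross = 24.5·135.5000 = 3319.7500
edge 4: (14.5,15)→(15.5,39)  cross = 14.5·39 − 15.5·15 = 333.0000; (r_i+r_j)·cross = 30·333.0000 = 9990.0000
edge 5: (15.5,39)→(3.5,35)  cross = 15.5·35 − 3.5·39 = 406.0000; (r_i+r_j)·cross = 19·406.0000 = 7714.0000
Σcross = 625.0000 → A = |Σcross|/2 = 312.5000 mm²
Σ(r_i+r_j)·cross = 18129.6250 → first moment M = |Σ|/6 = 3021.6042
R_c = M/A = 3021.6042/312.5000 = 9.6691 mm
θ = 46° = 0.802851 rad
V = θ·R_c·A = 0.802851·9.6691·312.5000 = 2425.899 mm³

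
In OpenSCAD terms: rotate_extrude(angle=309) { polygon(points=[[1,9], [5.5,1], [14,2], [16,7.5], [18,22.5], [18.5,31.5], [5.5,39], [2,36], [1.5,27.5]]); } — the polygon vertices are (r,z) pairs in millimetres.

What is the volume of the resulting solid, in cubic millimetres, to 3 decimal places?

Profile (r,z), 9 vertices: (1,9) (5.5,1) (14,2) (16,7.5) (18,22.5) (18.5,31.5) (5.5,39) (2,36) (1.5,27.5)
edge 0: (1,9)→(5.5,1)  cross = 1·1 − 5.5·9 = -48.5000; (r_i+r_j)·cross = 6.5·-48.5000 = -315.2500
edge 1: (5.5,1)→(14,2)  cross = 5.5·2 − 14·1 = -3.0000; (r_i+r_j)·cross = 19.5·-3.0000 = -58.5000
edge 2: (14,2)→(16,7.5)  cross = 14·7.5 − 16·2 = 73.0000; (r_i+r_j)·cross = 30·73.0000 = 2190.0000
edge 3: (16,7.5)→(18,22.5)  cross = 16·22.5 − 18·7.5 = 225.0000; (r_i+r_j)·cross = 34·225.0000 = 7650.0000
edge 4: (18,22.5)→(18.5,31.5)  cross = 18·31.5 − 18.5·22.5 = 150.7500; (r_i+r_j)·cross = 36.5·150.7500 = 5502.3750
edge 5: (18.5,31.5)→(5.5,39)  cross = 18.5·39 − 5.5·31.5 = 548.2500; (r_i+r_j)·cross = 24·548.2500 = 13158.0000
edge 6: (5.5,39)→(2,36)  cross = 5.5·36 − 2·39 = 120.0000; (r_i+r_j)·cross = 7.5·120.0000 = 900.0000
edge 7: (2,36)→(1.5,27.5)  cross = 2·27.5 − 1.5·36 = 1.0000; (r_i+r_j)·cross = 3.5·1.0000 = 3.5000
edge 8: (1.5,27.5)→(1,9)  cross = 1.5·9 − 1·27.5 = -14.0000; (r_i+r_j)·cross = 2.5·-14.0000 = -35.0000
Σcross = 1052.5000 → A = |Σcross|/2 = 526.2500 mm²
Σ(r_i+r_j)·cross = 28995.1250 → first moment M = |Σ|/6 = 4832.5208
R_c = M/A = 4832.5208/526.2500 = 9.1829 mm
θ = 309° = 5.393067 rad
V = θ·R_c·A = 5.393067·9.1829·526.2500 = 26062.111 mm³

Volume = 26062.111 mm³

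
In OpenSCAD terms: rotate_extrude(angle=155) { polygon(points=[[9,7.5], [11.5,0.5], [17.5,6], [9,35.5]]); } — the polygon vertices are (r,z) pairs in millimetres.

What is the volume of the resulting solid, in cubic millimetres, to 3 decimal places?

Profile (r,z), 4 vertices: (9,7.5) (11.5,0.5) (17.5,6) (9,35.5)
edge 0: (9,7.5)→(11.5,0.5)  cross = 9·0.5 − 11.5·7.5 = -81.7500; (r_i+r_j)·cross = 20.5·-81.7500 = -1675.8750
edge 1: (11.5,0.5)→(17.5,6)  cross = 11.5·6 − 17.5·0.5 = 60.2500; (r_i+r_j)·cross = 29·60.2500 = 1747.2500
edge 2: (17.5,6)→(9,35.5)  cross = 17.5·35.5 − 9·6 = 567.2500; (r_i+r_j)·cross = 26.5·567.2500 = 15032.1250
edge 3: (9,35.5)→(9,7.5)  cross = 9·7.5 − 9·35.5 = -252.0000; (r_i+r_j)·cross = 18·-252.0000 = -4536.0000
Σcross = 293.7500 → A = |Σcross|/2 = 146.8750 mm²
Σ(r_i+r_j)·cross = 10567.5000 → first moment M = |Σ|/6 = 1761.2500
R_c = M/A = 1761.2500/146.8750 = 11.9915 mm
θ = 155° = 2.705260 rad
V = θ·R_c·A = 2.705260·11.9915·146.8750 = 4764.640 mm³

Volume = 4764.640 mm³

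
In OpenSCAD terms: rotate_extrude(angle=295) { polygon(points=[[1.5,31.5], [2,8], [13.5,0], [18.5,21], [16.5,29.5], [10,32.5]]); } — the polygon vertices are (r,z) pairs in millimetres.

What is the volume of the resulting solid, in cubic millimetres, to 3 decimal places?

Profile (r,z), 6 vertices: (1.5,31.5) (2,8) (13.5,0) (18.5,21) (16.5,29.5) (10,32.5)
edge 0: (1.5,31.5)→(2,8)  cross = 1.5·8 − 2·31.5 = -51.0000; (r_i+r_j)·cross = 3.5·-51.0000 = -178.5000
edge 1: (2,8)→(13.5,0)  cross = 2·0 − 13.5·8 = -108.0000; (r_i+r_j)·cross = 15.5·-108.0000 = -1674.0000
edge 2: (13.5,0)→(18.5,21)  cross = 13.5·21 − 18.5·0 = 283.5000; (r_i+r_j)·cross = 32·283.5000 = 9072.0000
edge 3: (18.5,21)→(16.5,29.5)  cross = 18.5·29.5 − 16.5·21 = 199.2500; (r_i+r_j)·cross = 35·199.2500 = 6973.7500
edge 4: (16.5,29.5)→(10,32.5)  cross = 16.5·32.5 − 10·29.5 = 241.2500; (r_i+r_j)·cross = 26.5·241.2500 = 6393.1250
edge 5: (10,32.5)→(1.5,31.5)  cross = 10·31.5 − 1.5·32.5 = 266.2500; (r_i+r_j)·cross = 11.5·266.2500 = 3061.8750
Σcross = 831.2500 → A = |Σcross|/2 = 415.6250 mm²
Σ(r_i+r_j)·cross = 23648.2500 → first moment M = |Σ|/6 = 3941.3750
R_c = M/A = 3941.3750/415.6250 = 9.4830 mm
θ = 295° = 5.148721 rad
V = θ·R_c·A = 5.148721·9.4830·415.6250 = 20293.041 mm³

Volume = 20293.041 mm³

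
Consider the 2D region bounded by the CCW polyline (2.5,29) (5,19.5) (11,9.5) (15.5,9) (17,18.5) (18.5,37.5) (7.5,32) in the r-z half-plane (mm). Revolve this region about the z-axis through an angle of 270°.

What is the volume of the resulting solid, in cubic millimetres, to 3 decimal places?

Volume = 15401.854 mm³

Profile (r,z), 7 vertices: (2.5,29) (5,19.5) (11,9.5) (15.5,9) (17,18.5) (18.5,37.5) (7.5,32)
edge 0: (2.5,29)→(5,19.5)  cross = 2.5·19.5 − 5·29 = -96.2500; (r_i+r_j)·cross = 7.5·-96.2500 = -721.8750
edge 1: (5,19.5)→(11,9.5)  cross = 5·9.5 − 11·19.5 = -167.0000; (r_i+r_j)·cross = 16·-167.0000 = -2672.0000
edge 2: (11,9.5)→(15.5,9)  cross = 11·9 − 15.5·9.5 = -48.2500; (r_i+r_j)·cross = 26.5·-48.2500 = -1278.6250
edge 3: (15.5,9)→(17,18.5)  cross = 15.5·18.5 − 17·9 = 133.7500; (r_i+r_j)·cross = 32.5·133.7500 = 4346.8750
edge 4: (17,18.5)→(18.5,37.5)  cross = 17·37.5 − 18.5·18.5 = 295.2500; (r_i+r_j)·cross = 35.5·295.2500 = 10481.3750
edge 5: (18.5,37.5)→(7.5,32)  cross = 18.5·32 − 7.5·37.5 = 310.7500; (r_i+r_j)·cross = 26·310.7500 = 8079.5000
edge 6: (7.5,32)→(2.5,29)  cross = 7.5·29 − 2.5·32 = 137.5000; (r_i+r_j)·cross = 10·137.5000 = 1375.0000
Σcross = 565.7500 → A = |Σcross|/2 = 282.8750 mm²
Σ(r_i+r_j)·cross = 19610.2500 → first moment M = |Σ|/6 = 3268.3750
R_c = M/A = 3268.3750/282.8750 = 11.5541 mm
θ = 270° = 4.712389 rad
V = θ·R_c·A = 4.712389·11.5541·282.8750 = 15401.854 mm³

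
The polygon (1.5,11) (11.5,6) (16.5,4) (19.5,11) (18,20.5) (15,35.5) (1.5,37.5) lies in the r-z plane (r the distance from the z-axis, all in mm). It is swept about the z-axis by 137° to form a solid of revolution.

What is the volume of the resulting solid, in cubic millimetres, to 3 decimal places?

Profile (r,z), 7 vertices: (1.5,11) (11.5,6) (16.5,4) (19.5,11) (18,20.5) (15,35.5) (1.5,37.5)
edge 0: (1.5,11)→(11.5,6)  cross = 1.5·6 − 11.5·11 = -117.5000; (r_i+r_j)·cross = 13·-117.5000 = -1527.5000
edge 1: (11.5,6)→(16.5,4)  cross = 11.5·4 − 16.5·6 = -53.0000; (r_i+r_j)·cross = 28·-53.0000 = -1484.0000
edge 2: (16.5,4)→(19.5,11)  cross = 16.5·11 − 19.5·4 = 103.5000; (r_i+r_j)·cross = 36·103.5000 = 3726.0000
edge 3: (19.5,11)→(18,20.5)  cross = 19.5·20.5 − 18·11 = 201.7500; (r_i+r_j)·cross = 37.5·201.7500 = 7565.6250
edge 4: (18,20.5)→(15,35.5)  cross = 18·35.5 − 15·20.5 = 331.5000; (r_i+r_j)·cross = 33·331.5000 = 10939.5000
edge 5: (15,35.5)→(1.5,37.5)  cross = 15·37.5 − 1.5·35.5 = 509.2500; (r_i+r_j)·cross = 16.5·509.2500 = 8402.6250
edge 6: (1.5,37.5)→(1.5,11)  cross = 1.5·11 − 1.5·37.5 = -39.7500; (r_i+r_j)·cross = 3·-39.7500 = -119.2500
Σcross = 935.7500 → A = |Σcross|/2 = 467.8750 mm²
Σ(r_i+r_j)·cross = 27503.0000 → first moment M = |Σ|/6 = 4583.8333
R_c = M/A = 4583.8333/467.8750 = 9.7971 mm
θ = 137° = 2.391101 rad
V = θ·R_c·A = 2.391101·9.7971·467.8750 = 10960.409 mm³

Volume = 10960.409 mm³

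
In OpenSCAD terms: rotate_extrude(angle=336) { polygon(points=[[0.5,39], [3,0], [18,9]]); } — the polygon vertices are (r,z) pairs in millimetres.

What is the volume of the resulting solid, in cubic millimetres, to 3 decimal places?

Profile (r,z), 3 vertices: (0.5,39) (3,0) (18,9)
edge 0: (0.5,39)→(3,0)  cross = 0.5·0 − 3·39 = -117.0000; (r_i+r_j)·cross = 3.5·-117.0000 = -409.5000
edge 1: (3,0)→(18,9)  cross = 3·9 − 18·0 = 27.0000; (r_i+r_j)·cross = 21·27.0000 = 567.0000
edge 2: (18,9)→(0.5,39)  cross = 18·39 − 0.5·9 = 697.5000; (r_i+r_j)·cross = 18.5·697.5000 = 12903.7500
Σcross = 607.5000 → A = |Σcross|/2 = 303.7500 mm²
Σ(r_i+r_j)·cross = 13061.2500 → first moment M = |Σ|/6 = 2176.8750
R_c = M/A = 2176.8750/303.7500 = 7.1667 mm
θ = 336° = 5.864306 rad
V = θ·R_c·A = 5.864306·7.1667·303.7500 = 12765.862 mm³

Volume = 12765.862 mm³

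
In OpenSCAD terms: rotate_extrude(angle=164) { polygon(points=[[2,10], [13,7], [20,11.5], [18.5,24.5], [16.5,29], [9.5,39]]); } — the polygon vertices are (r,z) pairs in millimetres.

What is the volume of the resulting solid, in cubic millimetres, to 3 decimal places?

Profile (r,z), 6 vertices: (2,10) (13,7) (20,11.5) (18.5,24.5) (16.5,29) (9.5,39)
edge 0: (2,10)→(13,7)  cross = 2·7 − 13·10 = -116.0000; (r_i+r_j)·cross = 15·-116.0000 = -1740.0000
edge 1: (13,7)→(20,11.5)  cross = 13·11.5 − 20·7 = 9.5000; (r_i+r_j)·cross = 33·9.5000 = 313.5000
edge 2: (20,11.5)→(18.5,24.5)  cross = 20·24.5 − 18.5·11.5 = 277.2500; (r_i+r_j)·cross = 38.5·277.2500 = 10674.1250
edge 3: (18.5,24.5)→(16.5,29)  cross = 18.5·29 − 16.5·24.5 = 132.2500; (r_i+r_j)·cross = 35·132.2500 = 4628.7500
edge 4: (16.5,29)→(9.5,39)  cross = 16.5·39 − 9.5·29 = 368.0000; (r_i+r_j)·cross = 26·368.0000 = 9568.0000
edge 5: (9.5,39)→(2,10)  cross = 9.5·10 − 2·39 = 17.0000; (r_i+r_j)·cross = 11.5·17.0000 = 195.5000
Σcross = 688.0000 → A = |Σcross|/2 = 344.0000 mm²
Σ(r_i+r_j)·cross = 23639.8750 → first moment M = |Σ|/6 = 3939.9792
R_c = M/A = 3939.9792/344.0000 = 11.4534 mm
θ = 164° = 2.862340 rad
V = θ·R_c·A = 2.862340·11.4534·344.0000 = 11277.560 mm³

Volume = 11277.560 mm³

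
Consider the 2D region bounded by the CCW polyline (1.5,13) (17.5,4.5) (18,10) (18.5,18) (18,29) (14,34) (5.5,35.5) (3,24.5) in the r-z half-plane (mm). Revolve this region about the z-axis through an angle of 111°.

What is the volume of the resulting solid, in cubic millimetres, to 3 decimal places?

Volume = 8026.863 mm³

Profile (r,z), 8 vertices: (1.5,13) (17.5,4.5) (18,10) (18.5,18) (18,29) (14,34) (5.5,35.5) (3,24.5)
edge 0: (1.5,13)→(17.5,4.5)  cross = 1.5·4.5 − 17.5·13 = -220.7500; (r_i+r_j)·cross = 19·-220.7500 = -4194.2500
edge 1: (17.5,4.5)→(18,10)  cross = 17.5·10 − 18·4.5 = 94.0000; (r_i+r_j)·cross = 35.5·94.0000 = 3337.0000
edge 2: (18,10)→(18.5,18)  cross = 18·18 − 18.5·10 = 139.0000; (r_i+r_j)·cross = 36.5·139.0000 = 5073.5000
edge 3: (18.5,18)→(18,29)  cross = 18.5·29 − 18·18 = 212.5000; (r_i+r_j)·cross = 36.5·212.5000 = 7756.2500
edge 4: (18,29)→(14,34)  cross = 18·34 − 14·29 = 206.0000; (r_i+r_j)·cross = 32·206.0000 = 6592.0000
edge 5: (14,34)→(5.5,35.5)  cross = 14·35.5 − 5.5·34 = 310.0000; (r_i+r_j)·cross = 19.5·310.0000 = 6045.0000
edge 6: (5.5,35.5)→(3,24.5)  cross = 5.5·24.5 − 3·35.5 = 28.2500; (r_i+r_j)·cross = 8.5·28.2500 = 240.1250
edge 7: (3,24.5)→(1.5,13)  cross = 3·13 − 1.5·24.5 = 2.2500; (r_i+r_j)·cross = 4.5·2.2500 = 10.1250
Σcross = 771.2500 → A = |Σcross|/2 = 385.6250 mm²
Σ(r_i+r_j)·cross = 24859.7500 → first moment M = |Σ|/6 = 4143.2917
R_c = M/A = 4143.2917/385.6250 = 10.7444 mm
θ = 111° = 1.937315 rad
V = θ·R_c·A = 1.937315·10.7444·385.6250 = 8026.863 mm³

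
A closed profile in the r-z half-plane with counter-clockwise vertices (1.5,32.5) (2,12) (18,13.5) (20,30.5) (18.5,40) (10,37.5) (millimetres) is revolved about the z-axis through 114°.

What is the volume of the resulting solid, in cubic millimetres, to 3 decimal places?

Profile (r,z), 6 vertices: (1.5,32.5) (2,12) (18,13.5) (20,30.5) (18.5,40) (10,37.5)
edge 0: (1.5,32.5)→(2,12)  cross = 1.5·12 − 2·32.5 = -47.0000; (r_i+r_j)·cross = 3.5·-47.0000 = -164.5000
edge 1: (2,12)→(18,13.5)  cross = 2·13.5 − 18·12 = -189.0000; (r_i+r_j)·cross = 20·-189.0000 = -3780.0000
edge 2: (18,13.5)→(20,30.5)  cross = 18·30.5 − 20·13.5 = 279.0000; (r_i+r_j)·cross = 38·279.0000 = 10602.0000
edge 3: (20,30.5)→(18.5,40)  cross = 20·40 − 18.5·30.5 = 235.7500; (r_i+r_j)·cross = 38.5·235.7500 = 9076.3750
edge 4: (18.5,40)→(10,37.5)  cross = 18.5·37.5 − 10·40 = 293.7500; (r_i+r_j)·cross = 28.5·293.7500 = 8371.8750
edge 5: (10,37.5)→(1.5,32.5)  cross = 10·32.5 − 1.5·37.5 = 268.7500; (r_i+r_j)·cross = 11.5·268.7500 = 3090.6250
Σcross = 841.2500 → A = |Σcross|/2 = 420.6250 mm²
Σ(r_i+r_j)·cross = 27196.3750 → first moment M = |Σ|/6 = 4532.7292
R_c = M/A = 4532.7292/420.6250 = 10.7762 mm
θ = 114° = 1.989675 rad
V = θ·R_c·A = 1.989675·10.7762·420.6250 = 9018.659 mm³

Volume = 9018.659 mm³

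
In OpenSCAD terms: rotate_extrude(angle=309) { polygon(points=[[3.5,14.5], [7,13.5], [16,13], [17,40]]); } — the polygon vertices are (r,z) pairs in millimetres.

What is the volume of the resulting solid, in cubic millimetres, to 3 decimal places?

Volume = 11294.544 mm³

Profile (r,z), 4 vertices: (3.5,14.5) (7,13.5) (16,13) (17,40)
edge 0: (3.5,14.5)→(7,13.5)  cross = 3.5·13.5 − 7·14.5 = -54.2500; (r_i+r_j)·cross = 10.5·-54.2500 = -569.6250
edge 1: (7,13.5)→(16,13)  cross = 7·13 − 16·13.5 = -125.0000; (r_i+r_j)·cross = 23·-125.0000 = -2875.0000
edge 2: (16,13)→(17,40)  cross = 16·40 − 17·13 = 419.0000; (r_i+r_j)·cross = 33·419.0000 = 13827.0000
edge 3: (17,40)→(3.5,14.5)  cross = 17·14.5 − 3.5·40 = 106.5000; (r_i+r_j)·cross = 20.5·106.5000 = 2183.2500
Σcross = 346.2500 → A = |Σcross|/2 = 173.1250 mm²
Σ(r_i+r_j)·cross = 12565.6250 → first moment M = |Σ|/6 = 2094.2708
R_c = M/A = 2094.2708/173.1250 = 12.0969 mm
θ = 309° = 5.393067 rad
V = θ·R_c·A = 5.393067·12.0969·173.1250 = 11294.544 mm³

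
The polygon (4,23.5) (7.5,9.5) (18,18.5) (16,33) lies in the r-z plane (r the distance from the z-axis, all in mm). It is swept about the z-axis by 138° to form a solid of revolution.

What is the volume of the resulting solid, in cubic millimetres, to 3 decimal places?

Profile (r,z), 4 vertices: (4,23.5) (7.5,9.5) (18,18.5) (16,33)
edge 0: (4,23.5)→(7.5,9.5)  cross = 4·9.5 − 7.5·23.5 = -138.2500; (r_i+r_j)·cross = 11.5·-138.2500 = -1589.8750
edge 1: (7.5,9.5)→(18,18.5)  cross = 7.5·18.5 − 18·9.5 = -32.2500; (r_i+r_j)·cross = 25.5·-32.2500 = -822.3750
edge 2: (18,18.5)→(16,33)  cross = 18·33 − 16·18.5 = 298.0000; (r_i+r_j)·cross = 34·298.0000 = 10132.0000
edge 3: (16,33)→(4,23.5)  cross = 16·23.5 − 4·33 = 244.0000; (r_i+r_j)·cross = 20·244.0000 = 4880.0000
Σcross = 371.5000 → A = |Σcross|/2 = 185.7500 mm²
Σ(r_i+r_j)·cross = 12599.7500 → first moment M = |Σ|/6 = 2099.9583
R_c = M/A = 2099.9583/185.7500 = 11.3053 mm
θ = 138° = 2.408554 rad
V = θ·R_c·A = 2.408554·11.3053·185.7500 = 5057.864 mm³

Volume = 5057.864 mm³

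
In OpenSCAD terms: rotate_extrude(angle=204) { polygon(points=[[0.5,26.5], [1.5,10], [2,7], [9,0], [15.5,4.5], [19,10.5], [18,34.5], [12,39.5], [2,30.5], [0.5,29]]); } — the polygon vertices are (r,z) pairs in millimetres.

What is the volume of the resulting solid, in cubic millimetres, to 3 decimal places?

Profile (r,z), 10 vertices: (0.5,26.5) (1.5,10) (2,7) (9,0) (15.5,4.5) (19,10.5) (18,34.5) (12,39.5) (2,30.5) (0.5,29)
edge 0: (0.5,26.5)→(1.5,10)  cross = 0.5·10 − 1.5·26.5 = -34.7500; (r_i+r_j)·cross = 2·-34.7500 = -69.5000
edge 1: (1.5,10)→(2,7)  cross = 1.5·7 − 2·10 = -9.5000; (r_i+r_j)·cross = 3.5·-9.5000 = -33.2500
edge 2: (2,7)→(9,0)  cross = 2·0 − 9·7 = -63.0000; (r_i+r_j)·cross = 11·-63.0000 = -693.0000
edge 3: (9,0)→(15.5,4.5)  cross = 9·4.5 − 15.5·0 = 40.5000; (r_i+r_j)·cross = 24.5·40.5000 = 992.2500
edge 4: (15.5,4.5)→(19,10.5)  cross = 15.5·10.5 − 19·4.5 = 77.2500; (r_i+r_j)·cross = 34.5·77.2500 = 2665.1250
edge 5: (19,10.5)→(18,34.5)  cross = 19·34.5 − 18·10.5 = 466.5000; (r_i+r_j)·cross = 37·466.5000 = 17260.5000
edge 6: (18,34.5)→(12,39.5)  cross = 18·39.5 − 12·34.5 = 297.0000; (r_i+r_j)·cross = 30·297.0000 = 8910.0000
edge 7: (12,39.5)→(2,30.5)  cross = 12·30.5 − 2·39.5 = 287.0000; (r_i+r_j)·cross = 14·287.0000 = 4018.0000
edge 8: (2,30.5)→(0.5,29)  cross = 2·29 − 0.5·30.5 = 42.7500; (r_i+r_j)·cross = 2.5·42.7500 = 106.8750
edge 9: (0.5,29)→(0.5,26.5)  cross = 0.5·26.5 − 0.5·29 = -1.2500; (r_i+r_j)·cross = 1·-1.2500 = -1.2500
Σcross = 1102.5000 → A = |Σcross|/2 = 551.2500 mm²
Σ(r_i+r_j)·cross = 33155.7500 → first moment M = |Σ|/6 = 5525.9583
R_c = M/A = 5525.9583/551.2500 = 10.0244 mm
θ = 204° = 3.560472 rad
V = θ·R_c·A = 3.560472·10.0244·551.2500 = 19675.018 mm³

Volume = 19675.018 mm³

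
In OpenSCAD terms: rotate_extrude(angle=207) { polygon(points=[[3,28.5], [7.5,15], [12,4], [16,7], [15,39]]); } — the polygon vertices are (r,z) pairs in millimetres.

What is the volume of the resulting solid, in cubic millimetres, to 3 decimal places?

Profile (r,z), 5 vertices: (3,28.5) (7.5,15) (12,4) (16,7) (15,39)
edge 0: (3,28.5)→(7.5,15)  cross = 3·15 − 7.5·28.5 = -168.7500; (r_i+r_j)·cross = 10.5·-168.7500 = -1771.8750
edge 1: (7.5,15)→(12,4)  cross = 7.5·4 − 12·15 = -150.0000; (r_i+r_j)·cross = 19.5·-150.0000 = -2925.0000
edge 2: (12,4)→(16,7)  cross = 12·7 − 16·4 = 20.0000; (r_i+r_j)·cross = 28·20.0000 = 560.0000
edge 3: (16,7)→(15,39)  cross = 16·39 − 15·7 = 519.0000; (r_i+r_j)·cross = 31·519.0000 = 16089.0000
edge 4: (15,39)→(3,28.5)  cross = 15·28.5 − 3·39 = 310.5000; (r_i+r_j)·cross = 18·310.5000 = 5589.0000
Σcross = 530.7500 → A = |Σcross|/2 = 265.3750 mm²
Σ(r_i+r_j)·cross = 17541.1250 → first moment M = |Σ|/6 = 2923.5208
R_c = M/A = 2923.5208/265.3750 = 11.0166 mm
θ = 207° = 3.612832 rad
V = θ·R_c·A = 3.612832·11.0166·265.3750 = 10562.188 mm³

Volume = 10562.188 mm³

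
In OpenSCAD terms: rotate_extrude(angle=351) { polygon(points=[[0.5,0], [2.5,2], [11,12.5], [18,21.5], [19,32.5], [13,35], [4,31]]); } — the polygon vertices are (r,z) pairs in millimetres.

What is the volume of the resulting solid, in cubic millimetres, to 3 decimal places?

Profile (r,z), 7 vertices: (0.5,0) (2.5,2) (11,12.5) (18,21.5) (19,32.5) (13,35) (4,31)
edge 0: (0.5,0)→(2.5,2)  cross = 0.5·2 − 2.5·0 = 1.0000; (r_i+r_j)·cross = 3·1.0000 = 3.0000
edge 1: (2.5,2)→(11,12.5)  cross = 2.5·12.5 − 11·2 = 9.2500; (r_i+r_j)·cross = 13.5·9.2500 = 124.8750
edge 2: (11,12.5)→(18,21.5)  cross = 11·21.5 − 18·12.5 = 11.5000; (r_i+r_j)·cross = 29·11.5000 = 333.5000
edge 3: (18,21.5)→(19,32.5)  cross = 18·32.5 − 19·21.5 = 176.5000; (r_i+r_j)·cross = 37·176.5000 = 6530.5000
edge 4: (19,32.5)→(13,35)  cross = 19·35 − 13·32.5 = 242.5000; (r_i+r_j)·cross = 32·242.5000 = 7760.0000
edge 5: (13,35)→(4,31)  cross = 13·31 − 4·35 = 263.0000; (r_i+r_j)·cross = 17·263.0000 = 4471.0000
edge 6: (4,31)→(0.5,0)  cross = 4·0 − 0.5·31 = -15.5000; (r_i+r_j)·cross = 4.5·-15.5000 = -69.7500
Σcross = 688.2500 → A = |Σcross|/2 = 344.1250 mm²
Σ(r_i+r_j)·cross = 19153.1250 → first moment M = |Σ|/6 = 3192.1875
R_c = M/A = 3192.1875/344.1250 = 9.2762 mm
θ = 351° = 6.126106 rad
V = θ·R_c·A = 6.126106·9.2762·344.1250 = 19555.678 mm³

Volume = 19555.678 mm³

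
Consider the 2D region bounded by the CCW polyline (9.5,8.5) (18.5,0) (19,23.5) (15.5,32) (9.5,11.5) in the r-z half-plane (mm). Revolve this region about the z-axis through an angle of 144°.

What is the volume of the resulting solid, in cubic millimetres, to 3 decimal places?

Profile (r,z), 5 vertices: (9.5,8.5) (18.5,0) (19,23.5) (15.5,32) (9.5,11.5)
edge 0: (9.5,8.5)→(18.5,0)  cross = 9.5·0 − 18.5·8.5 = -157.2500; (r_i+r_j)·cross = 28·-157.2500 = -4403.0000
edge 1: (18.5,0)→(19,23.5)  cross = 18.5·23.5 − 19·0 = 434.7500; (r_i+r_j)·cross = 37.5·434.7500 = 16303.1250
edge 2: (19,23.5)→(15.5,32)  cross = 19·32 − 15.5·23.5 = 243.7500; (r_i+r_j)·cross = 34.5·243.7500 = 8409.3750
edge 3: (15.5,32)→(9.5,11.5)  cross = 15.5·11.5 − 9.5·32 = -125.7500; (r_i+r_j)·cross = 25·-125.7500 = -3143.7500
edge 4: (9.5,11.5)→(9.5,8.5)  cross = 9.5·8.5 − 9.5·11.5 = -28.5000; (r_i+r_j)·cross = 19·-28.5000 = -541.5000
Σcross = 367.0000 → A = |Σcross|/2 = 183.5000 mm²
Σ(r_i+r_j)·cross = 16624.2500 → first moment M = |Σ|/6 = 2770.7083
R_c = M/A = 2770.7083/183.5000 = 15.0992 mm
θ = 144° = 2.513274 rad
V = θ·R_c·A = 2.513274·15.0992·183.5000 = 6963.550 mm³

Volume = 6963.550 mm³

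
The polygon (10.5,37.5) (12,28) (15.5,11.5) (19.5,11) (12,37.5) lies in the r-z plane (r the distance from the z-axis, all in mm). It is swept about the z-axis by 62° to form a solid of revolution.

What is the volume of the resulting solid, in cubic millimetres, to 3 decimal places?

Profile (r,z), 5 vertices: (10.5,37.5) (12,28) (15.5,11.5) (19.5,11) (12,37.5)
edge 0: (10.5,37.5)→(12,28)  cross = 10.5·28 − 12·37.5 = -156.0000; (r_i+r_j)·cross = 22.5·-156.0000 = -3510.0000
edge 1: (12,28)→(15.5,11.5)  cross = 12·11.5 − 15.5·28 = -296.0000; (r_i+r_j)·cross = 27.5·-296.0000 = -8140.0000
edge 2: (15.5,11.5)→(19.5,11)  cross = 15.5·11 − 19.5·11.5 = -53.7500; (r_i+r_j)·cross = 35·-53.7500 = -1881.2500
edge 3: (19.5,11)→(12,37.5)  cross = 19.5·37.5 − 12·11 = 599.2500; (r_i+r_j)·cross = 31.5·599.2500 = 18876.3750
edge 4: (12,37.5)→(10.5,37.5)  cross = 12·37.5 − 10.5·37.5 = 56.2500; (r_i+r_j)·cross = 22.5·56.2500 = 1265.6250
Σcross = 149.7500 → A = |Σcross|/2 = 74.8750 mm²
Σ(r_i+r_j)·cross = 6610.7500 → first moment M = |Σ|/6 = 1101.7917
R_c = M/A = 1101.7917/74.8750 = 14.7151 mm
θ = 62° = 1.082104 rad
V = θ·R_c·A = 1.082104·14.7151·74.8750 = 1192.253 mm³

Volume = 1192.253 mm³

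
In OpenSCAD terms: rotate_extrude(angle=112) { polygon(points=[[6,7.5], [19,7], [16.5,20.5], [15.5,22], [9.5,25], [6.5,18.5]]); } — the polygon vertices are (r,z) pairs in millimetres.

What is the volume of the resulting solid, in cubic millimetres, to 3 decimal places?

Profile (r,z), 6 vertices: (6,7.5) (19,7) (16.5,20.5) (15.5,22) (9.5,25) (6.5,18.5)
edge 0: (6,7.5)→(19,7)  cross = 6·7 − 19·7.5 = -100.5000; (r_i+r_j)·cross = 25·-100.5000 = -2512.5000
edge 1: (19,7)→(16.5,20.5)  cross = 19·20.5 − 16.5·7 = 274.0000; (r_i+r_j)·cross = 35.5·274.0000 = 9727.0000
edge 2: (16.5,20.5)→(15.5,22)  cross = 16.5·22 − 15.5·20.5 = 45.2500; (r_i+r_j)·cross = 32·45.2500 = 1448.0000
edge 3: (15.5,22)→(9.5,25)  cross = 15.5·25 − 9.5·22 = 178.5000; (r_i+r_j)·cross = 25·178.5000 = 4462.5000
edge 4: (9.5,25)→(6.5,18.5)  cross = 9.5·18.5 − 6.5·25 = 13.2500; (r_i+r_j)·cross = 16·13.2500 = 212.0000
edge 5: (6.5,18.5)→(6,7.5)  cross = 6.5·7.5 − 6·18.5 = -62.2500; (r_i+r_j)·cross = 12.5·-62.2500 = -778.1250
Σcross = 348.2500 → A = |Σcross|/2 = 174.1250 mm²
Σ(r_i+r_j)·cross = 12558.8750 → first moment M = |Σ|/6 = 2093.1458
R_c = M/A = 2093.1458/174.1250 = 12.0209 mm
θ = 112° = 1.954769 rad
V = θ·R_c·A = 1.954769·12.0209·174.1250 = 4091.616 mm³

Volume = 4091.616 mm³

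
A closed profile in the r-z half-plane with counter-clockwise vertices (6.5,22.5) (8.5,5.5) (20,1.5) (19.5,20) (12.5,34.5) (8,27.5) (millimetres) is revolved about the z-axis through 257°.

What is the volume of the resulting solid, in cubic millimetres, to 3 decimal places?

Profile (r,z), 6 vertices: (6.5,22.5) (8.5,5.5) (20,1.5) (19.5,20) (12.5,34.5) (8,27.5)
edge 0: (6.5,22.5)→(8.5,5.5)  cross = 6.5·5.5 − 8.5·22.5 = -155.5000; (r_i+r_j)·cross = 15·-155.5000 = -2332.5000
edge 1: (8.5,5.5)→(20,1.5)  cross = 8.5·1.5 − 20·5.5 = -97.2500; (r_i+r_j)·cross = 28.5·-97.2500 = -2771.6250
edge 2: (20,1.5)→(19.5,20)  cross = 20·20 − 19.5·1.5 = 370.7500; (r_i+r_j)·cross = 39.5·370.7500 = 14644.6250
edge 3: (19.5,20)→(12.5,34.5)  cross = 19.5·34.5 − 12.5·20 = 422.7500; (r_i+r_j)·cross = 32·422.7500 = 13528.0000
edge 4: (12.5,34.5)→(8,27.5)  cross = 12.5·27.5 − 8·34.5 = 67.7500; (r_i+r_j)·cross = 20.5·67.7500 = 1388.8750
edge 5: (8,27.5)→(6.5,22.5)  cross = 8·22.5 − 6.5·27.5 = 1.2500; (r_i+r_j)·cross = 14.5·1.2500 = 18.1250
Σcross = 609.7500 → A = |Σcross|/2 = 304.8750 mm²
Σ(r_i+r_j)·cross = 24475.5000 → first moment M = |Σ|/6 = 4079.2500
R_c = M/A = 4079.2500/304.8750 = 13.3801 mm
θ = 257° = 4.485496 rad
V = θ·R_c·A = 4.485496·13.3801·304.8750 = 18297.460 mm³

Volume = 18297.460 mm³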